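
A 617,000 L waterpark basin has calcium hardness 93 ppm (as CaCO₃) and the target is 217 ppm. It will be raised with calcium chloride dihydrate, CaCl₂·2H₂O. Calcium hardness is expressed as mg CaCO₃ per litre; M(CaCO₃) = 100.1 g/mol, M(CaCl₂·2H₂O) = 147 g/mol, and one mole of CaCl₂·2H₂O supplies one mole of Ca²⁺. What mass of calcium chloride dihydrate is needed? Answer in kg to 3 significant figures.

112 kg

Hardness to add: (217 − 93) = 124 mg/L as CaCO₃ × 617,000 L = 76,510 g as CaCO₃.
Moles of Ca²⁺ (1 mol Ca²⁺ ≡ 1 mol CaCO₃): 76,510 / 100.1 g/mol = 764.3 mol.
Mass of CaCl₂·2H₂O: 764.3 × 147 = 112,400 g.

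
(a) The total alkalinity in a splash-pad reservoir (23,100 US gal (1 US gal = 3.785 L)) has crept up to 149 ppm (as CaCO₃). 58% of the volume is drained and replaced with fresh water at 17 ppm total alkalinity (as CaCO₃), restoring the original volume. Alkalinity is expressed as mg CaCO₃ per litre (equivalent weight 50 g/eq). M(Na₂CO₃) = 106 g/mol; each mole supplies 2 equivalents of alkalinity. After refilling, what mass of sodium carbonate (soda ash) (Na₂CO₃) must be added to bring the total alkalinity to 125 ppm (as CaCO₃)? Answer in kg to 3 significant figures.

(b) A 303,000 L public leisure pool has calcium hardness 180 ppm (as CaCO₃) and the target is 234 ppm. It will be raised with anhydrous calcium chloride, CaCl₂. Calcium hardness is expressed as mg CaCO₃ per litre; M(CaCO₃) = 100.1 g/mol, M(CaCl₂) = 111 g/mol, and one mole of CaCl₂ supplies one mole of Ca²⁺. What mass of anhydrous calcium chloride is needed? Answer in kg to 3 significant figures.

(a) 4.87 kg; (b) 18.1 kg

(a) Volume: 23,100 US gal × 3.785 L/gal = 87,434 L.
(a) After draining 58% and refilling: 149 × 0.42 + 17 × 0.58 = 72.44 ppm.
(a) Deficit to target: 125 − 72.44 = 52.56 mg/L.
(a) As CaCO₃: 52.56 mg/L × 87,434 L = 4596 g; ÷ 50 g/eq ÷ 2 = 45.96 mol Na₂CO₃.
(a) Mass: 45.96 × 106 = 4871 g.

(b) Hardness to add: (234 − 180) = 54 mg/L as CaCO₃ × 303,000 L = 16,360 g as CaCO₃.
(b) Moles of Ca²⁺ (1 mol Ca²⁺ ≡ 1 mol CaCO₃): 16,360 / 100.1 g/mol = 163.5 mol.
(b) Mass of CaCl₂: 163.5 × 111 = 18,140 g.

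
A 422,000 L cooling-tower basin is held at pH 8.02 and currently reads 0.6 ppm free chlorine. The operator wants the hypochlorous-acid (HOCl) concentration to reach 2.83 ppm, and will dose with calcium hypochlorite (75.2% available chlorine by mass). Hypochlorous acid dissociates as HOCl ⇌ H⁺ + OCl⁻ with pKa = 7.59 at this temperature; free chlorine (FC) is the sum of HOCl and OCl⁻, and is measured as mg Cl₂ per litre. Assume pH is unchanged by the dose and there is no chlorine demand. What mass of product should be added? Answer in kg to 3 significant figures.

5.53 kg

[OCl⁻]/[HOCl] = 10^(pH − pKa) = 10^(8.02 − 7.59) = 2.692; fraction as HOCl = 1/(1 + 2.692) = 0.2709.
Free chlorine required for 2.83 ppm HOCl: 2.83 / 0.2709 = 10.45 ppm.
FC to add: 10.45 − 0.6 = 9.847 mg/L as Cl₂.
Cl₂ equivalent: 9.847 mg/L × 422,000 L = 4155 g.
Product at 75.2% available Cl: 4155 / 0.752 = 5526 g.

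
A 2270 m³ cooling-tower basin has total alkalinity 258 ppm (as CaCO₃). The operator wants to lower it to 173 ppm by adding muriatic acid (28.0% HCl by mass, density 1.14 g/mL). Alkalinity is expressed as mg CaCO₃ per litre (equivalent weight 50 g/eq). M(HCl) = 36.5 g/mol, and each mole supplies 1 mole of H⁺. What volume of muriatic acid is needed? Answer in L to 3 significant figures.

441 L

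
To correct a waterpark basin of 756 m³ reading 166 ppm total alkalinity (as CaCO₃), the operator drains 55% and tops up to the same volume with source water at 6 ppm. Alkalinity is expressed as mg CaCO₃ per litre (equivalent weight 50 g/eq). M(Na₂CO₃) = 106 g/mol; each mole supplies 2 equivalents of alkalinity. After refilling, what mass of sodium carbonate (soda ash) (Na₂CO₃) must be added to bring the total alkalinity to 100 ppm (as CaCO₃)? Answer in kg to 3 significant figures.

Volume: 756 m³ = 756,000 L.
After draining 55% and refilling: 166 × 0.45 + 6 × 0.55 = 78 ppm.
Deficit to target: 100 − 78 = 22 mg/L.
As CaCO₃: 22 mg/L × 756,000 L = 16,630 g; ÷ 50 g/eq ÷ 2 = 166.3 mol Na₂CO₃.
Mass: 166.3 × 106 = 17,630 g.

17.6 kg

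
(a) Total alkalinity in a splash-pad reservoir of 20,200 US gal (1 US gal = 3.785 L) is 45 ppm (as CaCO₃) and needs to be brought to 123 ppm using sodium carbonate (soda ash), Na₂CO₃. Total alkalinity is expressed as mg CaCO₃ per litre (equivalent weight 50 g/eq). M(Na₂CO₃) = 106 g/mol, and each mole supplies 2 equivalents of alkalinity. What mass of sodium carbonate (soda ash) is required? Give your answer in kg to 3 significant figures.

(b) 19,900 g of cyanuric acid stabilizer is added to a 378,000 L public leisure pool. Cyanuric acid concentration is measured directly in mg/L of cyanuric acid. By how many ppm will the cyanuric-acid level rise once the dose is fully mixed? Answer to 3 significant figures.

(a) Volume: 20,200 US gal × 3.785 L/gal = 76,457 L.
(a) Alkalinity to add: (123 − 45) = 78 mg/L as CaCO₃ × 76,457 L = 5964 g as CaCO₃.
(a) Equivalents: 5964 g ÷ 50 g/eq = 119.3 eq.
(a) Each mole of Na₂CO₃ supplies 2 eq, so 119.3 / 2 = 59.64 mol.
(a) Mass: 59.64 mol × 106 g/mol = 6321 g.

(b) Rise: 19,900 g / 378,000 L × 1000 = 52.65 mg/L.

(a) 6.32 kg; (b) 52.6 ppm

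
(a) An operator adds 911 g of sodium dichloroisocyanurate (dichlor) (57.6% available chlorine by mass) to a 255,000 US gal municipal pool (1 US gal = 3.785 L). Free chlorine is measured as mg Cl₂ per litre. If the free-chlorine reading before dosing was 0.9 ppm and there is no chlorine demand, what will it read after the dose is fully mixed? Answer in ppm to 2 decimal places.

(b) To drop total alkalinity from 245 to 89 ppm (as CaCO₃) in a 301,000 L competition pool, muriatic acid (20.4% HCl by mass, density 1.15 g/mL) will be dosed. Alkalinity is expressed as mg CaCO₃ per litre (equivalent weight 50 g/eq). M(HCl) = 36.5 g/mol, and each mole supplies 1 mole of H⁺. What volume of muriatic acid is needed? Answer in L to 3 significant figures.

(a) 1.44 ppm; (b) 146 L

(a) Volume: 255,000 US gal × 3.785 L/gal = 965,175 L.
(a) Available chlorine delivered: 911 g × 0.576 = 524.7 g as Cl₂.
(a) Concentration rise: 524.7 g / 965,175 L = 0.5437 mg/L = 0.54 ppm.
(a) Final FC: 0.9 + 0.54 = 1.44 ppm.

(b) Alkalinity to neutralize: (245 − 89) = 156 mg/L as CaCO₃ × 301,000 L = 46,960 g as CaCO₃.
(b) Equivalents of H⁺ required: 46,960 ÷ 50 g/eq = 939.1 eq = 939.1 mol HCl.
(b) Mass of HCl: 939.1 × 36.5 = 34,280 g.
(b) Mass of 20.4% solution: 34,280 / 0.204 = 168,000 g.
(b) Volume: 168,000 g ÷ 1.15 g/mL = 146,100 mL.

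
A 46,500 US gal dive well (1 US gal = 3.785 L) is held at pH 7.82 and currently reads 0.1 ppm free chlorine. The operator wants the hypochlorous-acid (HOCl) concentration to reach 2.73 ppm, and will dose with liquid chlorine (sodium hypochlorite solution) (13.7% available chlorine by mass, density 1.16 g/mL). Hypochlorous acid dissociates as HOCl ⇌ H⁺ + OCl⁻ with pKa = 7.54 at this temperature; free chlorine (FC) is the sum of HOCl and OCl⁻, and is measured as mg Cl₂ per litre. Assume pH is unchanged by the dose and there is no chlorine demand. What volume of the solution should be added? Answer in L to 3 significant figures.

Volume: 46,500 US gal × 3.785 L/gal = 176,002 L.
[OCl⁻]/[HOCl] = 10^(pH − pKa) = 10^(7.82 − 7.54) = 1.905; fraction as HOCl = 1/(1 + 1.905) = 0.3442.
Free chlorine required for 2.73 ppm HOCl: 2.73 / 0.3442 = 7.932 ppm.
FC to add: 7.932 − 0.1 = 7.832 mg/L as Cl₂.
Cl₂ equivalent: 7.832 mg/L × 176,002 L = 1378 g.
Product at 13.7% available Cl: 1378 / 0.137 = 10,060 g.
Volume: 10,060 g ÷ 1.16 g/mL = 8674 mL.

8.67 L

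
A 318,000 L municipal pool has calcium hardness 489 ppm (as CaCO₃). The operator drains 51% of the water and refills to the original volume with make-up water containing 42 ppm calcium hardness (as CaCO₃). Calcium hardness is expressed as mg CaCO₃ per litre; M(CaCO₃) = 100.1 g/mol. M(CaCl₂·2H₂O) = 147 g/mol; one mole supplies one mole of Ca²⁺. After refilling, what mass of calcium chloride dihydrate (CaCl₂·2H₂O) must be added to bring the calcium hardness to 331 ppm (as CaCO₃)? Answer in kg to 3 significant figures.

32.7 kg

After draining 51% and refilling: 489 × 0.49 + 42 × 0.51 = 261.03 ppm.
Deficit to target: 331 − 261.03 = 69.97 mg/L.
As CaCO₃: 69.97 mg/L × 318,000 L = 22,250 g; ÷ 100.1 = 222.3 mol Ca²⁺.
Mass: 222.3 × 147 = 32,680 g.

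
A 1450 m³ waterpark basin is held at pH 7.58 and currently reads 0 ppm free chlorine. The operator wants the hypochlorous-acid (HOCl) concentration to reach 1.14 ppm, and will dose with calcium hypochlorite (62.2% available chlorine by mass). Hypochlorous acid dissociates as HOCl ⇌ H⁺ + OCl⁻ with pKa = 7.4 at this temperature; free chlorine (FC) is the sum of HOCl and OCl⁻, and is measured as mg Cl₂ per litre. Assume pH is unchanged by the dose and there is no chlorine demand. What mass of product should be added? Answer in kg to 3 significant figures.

6.68 kg

Volume: 1450 m³ = 1,450,000 L.
[OCl⁻]/[HOCl] = 10^(pH − pKa) = 10^(7.58 − 7.4) = 1.514; fraction as HOCl = 1/(1 + 1.514) = 0.3978.
Free chlorine required for 1.14 ppm HOCl: 1.14 / 0.3978 = 2.865 ppm.
FC to add: 2.865 − 0 = 2.865 mg/L as Cl₂.
Cl₂ equivalent: 2.865 mg/L × 1,450,000 L = 4155 g.
Product at 62.2% available Cl: 4155 / 0.622 = 6680 g.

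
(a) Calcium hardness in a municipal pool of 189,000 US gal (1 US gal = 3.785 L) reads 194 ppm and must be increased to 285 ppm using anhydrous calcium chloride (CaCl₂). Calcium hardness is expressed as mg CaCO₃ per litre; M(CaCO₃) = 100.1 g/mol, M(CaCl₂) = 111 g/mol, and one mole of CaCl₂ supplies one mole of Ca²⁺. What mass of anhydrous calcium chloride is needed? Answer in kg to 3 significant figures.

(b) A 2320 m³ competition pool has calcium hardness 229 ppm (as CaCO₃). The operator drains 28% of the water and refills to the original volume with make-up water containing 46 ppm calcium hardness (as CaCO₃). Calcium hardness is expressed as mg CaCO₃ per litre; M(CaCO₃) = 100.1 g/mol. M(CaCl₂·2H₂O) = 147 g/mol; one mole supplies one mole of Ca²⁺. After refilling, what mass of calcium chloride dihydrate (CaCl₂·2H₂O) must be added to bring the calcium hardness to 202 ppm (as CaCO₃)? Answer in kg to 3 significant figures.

(a) Volume: 189,000 US gal × 3.785 L/gal = 715,365 L.
(a) Hardness to add: (285 − 194) = 91 mg/L as CaCO₃ × 715,365 L = 65,100 g as CaCO₃.
(a) Moles of Ca²⁺ (1 mol Ca²⁺ ≡ 1 mol CaCO₃): 65,100 / 100.1 g/mol = 650.3 mol.
(a) Mass of CaCl₂: 650.3 × 111 = 72,190 g.

(b) Volume: 2320 m³ = 2,320,000 L.
(b) After draining 28% and refilling: 229 × 0.72 + 46 × 0.28 = 177.76 ppm.
(b) Deficit to target: 202 − 177.76 = 24.24 mg/L.
(b) As CaCO₃: 24.24 mg/L × 2,320,000 L = 56,240 g; ÷ 100.1 = 561.8 mol Ca²⁺.
(b) Mass: 561.8 × 147 = 82,590 g.

(a) 72.2 kg; (b) 82.6 kg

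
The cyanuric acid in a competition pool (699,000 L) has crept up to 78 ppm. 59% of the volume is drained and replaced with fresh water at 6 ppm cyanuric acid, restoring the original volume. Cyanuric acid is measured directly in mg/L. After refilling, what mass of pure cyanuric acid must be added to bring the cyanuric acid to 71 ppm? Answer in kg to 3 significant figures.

24.8 kg

After draining 59% and refilling: 78 × 0.41 + 6 × 0.59 = 35.52 ppm.
Deficit to target: 71 − 35.52 = 35.48 mg/L.
Mass: 35.48 mg/L × 699,000 L = 24,800 g cyanuric acid.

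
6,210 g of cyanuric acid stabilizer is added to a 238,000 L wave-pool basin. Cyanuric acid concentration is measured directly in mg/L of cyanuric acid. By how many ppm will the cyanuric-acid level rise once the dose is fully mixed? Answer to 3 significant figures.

Rise: 6,210 g / 238,000 L × 1000 = 26.09 mg/L.

26.1 ppm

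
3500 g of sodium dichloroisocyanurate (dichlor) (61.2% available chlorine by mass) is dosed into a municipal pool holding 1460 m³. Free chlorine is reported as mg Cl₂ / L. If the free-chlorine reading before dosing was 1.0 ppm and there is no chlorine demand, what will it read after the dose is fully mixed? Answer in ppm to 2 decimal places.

Volume: 1460 m³ = 1,460,000 L.
Available chlorine delivered: 3500 g × 0.612 = 2142 g as Cl₂.
Concentration rise: 2142 g / 1,460,000 L = 1.467 mg/L = 1.47 ppm.
Final FC: 1.0 + 1.47 = 2.47 ppm.

2.47 ppm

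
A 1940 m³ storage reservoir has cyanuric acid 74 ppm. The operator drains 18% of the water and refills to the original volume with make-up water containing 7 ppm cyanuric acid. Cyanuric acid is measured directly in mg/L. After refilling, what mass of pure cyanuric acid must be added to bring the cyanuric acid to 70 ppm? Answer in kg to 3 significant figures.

15.6 kg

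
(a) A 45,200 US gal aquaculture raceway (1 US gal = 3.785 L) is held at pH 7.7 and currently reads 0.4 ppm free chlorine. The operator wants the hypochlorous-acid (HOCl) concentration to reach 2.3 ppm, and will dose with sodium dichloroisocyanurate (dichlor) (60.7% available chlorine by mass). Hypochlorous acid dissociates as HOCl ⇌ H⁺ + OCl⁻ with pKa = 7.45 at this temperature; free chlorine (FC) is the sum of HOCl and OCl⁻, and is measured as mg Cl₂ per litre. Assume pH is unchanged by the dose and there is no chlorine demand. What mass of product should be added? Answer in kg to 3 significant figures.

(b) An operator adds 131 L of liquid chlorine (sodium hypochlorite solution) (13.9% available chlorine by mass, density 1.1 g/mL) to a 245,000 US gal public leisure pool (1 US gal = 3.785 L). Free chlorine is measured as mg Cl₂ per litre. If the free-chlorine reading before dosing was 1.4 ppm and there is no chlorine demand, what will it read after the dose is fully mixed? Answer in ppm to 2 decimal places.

(a) 1.69 kg; (b) 23.00 ppm

(a) Volume: 45,200 US gal × 3.785 L/gal = 171,082 L.
(a) [OCl⁻]/[HOCl] = 10^(pH − pKa) = 10^(7.7 − 7.45) = 1.778; fraction as HOCl = 1/(1 + 1.778) = 0.3599.
(a) Free chlorine required for 2.3 ppm HOCl: 2.3 / 0.3599 = 6.39 ppm.
(a) FC to add: 6.39 − 0.4 = 5.99 mg/L as Cl₂.
(a) Cl₂ equivalent: 5.99 mg/L × 171,082 L = 1025 g.
(a) Product at 60.7% available Cl: 1025 / 0.607 = 1688 g.

(b) Volume: 245,000 US gal × 3.785 L/gal = 927,325 L.
(b) Mass of solution: 131 L × 1000 mL/L × 1.1 g/mL = 144,100 g.
(b) Available chlorine delivered: 144,100 g × 0.139 = 20,030 g as Cl₂.
(b) Concentration rise: 20,030 g / 927,325 L = 21.6 mg/L = 21.60 ppm.
(b) Final FC: 1.4 + 21.60 = 23.00 ppm.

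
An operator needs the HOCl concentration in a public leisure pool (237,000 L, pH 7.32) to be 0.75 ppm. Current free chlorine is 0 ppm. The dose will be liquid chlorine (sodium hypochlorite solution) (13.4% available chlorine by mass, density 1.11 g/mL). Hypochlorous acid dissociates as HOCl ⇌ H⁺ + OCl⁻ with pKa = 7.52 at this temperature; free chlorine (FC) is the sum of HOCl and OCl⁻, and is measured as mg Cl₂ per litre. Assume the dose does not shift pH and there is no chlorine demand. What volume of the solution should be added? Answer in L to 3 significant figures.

1.95 L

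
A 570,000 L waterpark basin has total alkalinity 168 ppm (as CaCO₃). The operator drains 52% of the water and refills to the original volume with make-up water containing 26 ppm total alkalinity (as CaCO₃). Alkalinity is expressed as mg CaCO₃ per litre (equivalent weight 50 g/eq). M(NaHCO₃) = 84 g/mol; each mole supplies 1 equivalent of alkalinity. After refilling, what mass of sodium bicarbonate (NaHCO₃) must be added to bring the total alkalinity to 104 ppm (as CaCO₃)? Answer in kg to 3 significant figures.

9.42 kg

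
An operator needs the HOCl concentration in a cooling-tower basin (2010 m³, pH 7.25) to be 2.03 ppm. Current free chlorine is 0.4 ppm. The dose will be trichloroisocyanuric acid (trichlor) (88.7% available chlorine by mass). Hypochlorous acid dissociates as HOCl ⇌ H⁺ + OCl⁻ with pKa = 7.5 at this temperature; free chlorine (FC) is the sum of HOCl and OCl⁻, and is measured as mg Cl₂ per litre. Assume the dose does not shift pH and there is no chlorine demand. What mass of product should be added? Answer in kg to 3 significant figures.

Volume: 2010 m³ = 2,010,000 L.
[OCl⁻]/[HOCl] = 10^(pH − pKa) = 10^(7.25 − 7.5) = 0.5623; fraction as HOCl = 1/(1 + 0.5623) = 0.6401.
Free chlorine required for 2.03 ppm HOCl: 2.03 / 0.6401 = 3.172 ppm.
FC to add: 3.172 − 0.4 = 2.772 mg/L as Cl₂.
Cl₂ equivalent: 2.772 mg/L × 2,010,000 L = 5571 g.
Product at 88.7% available Cl: 5571 / 0.887 = 6281 g.

6.28 kg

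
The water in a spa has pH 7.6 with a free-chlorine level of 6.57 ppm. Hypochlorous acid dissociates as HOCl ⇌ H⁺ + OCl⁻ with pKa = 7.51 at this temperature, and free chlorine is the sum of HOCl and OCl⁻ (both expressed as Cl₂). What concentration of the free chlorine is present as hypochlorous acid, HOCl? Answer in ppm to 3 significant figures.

2.95 ppm

[OCl⁻]/[HOCl] = 10^(pH − pKa) = 10^(7.6 − 7.51) = 10^0.09 = 1.23.
Fraction as HOCl = 1 / (1 + 1.23) = 0.4484.
HOCl = 0.4484 × 6.57 ppm = 2.946 ppm.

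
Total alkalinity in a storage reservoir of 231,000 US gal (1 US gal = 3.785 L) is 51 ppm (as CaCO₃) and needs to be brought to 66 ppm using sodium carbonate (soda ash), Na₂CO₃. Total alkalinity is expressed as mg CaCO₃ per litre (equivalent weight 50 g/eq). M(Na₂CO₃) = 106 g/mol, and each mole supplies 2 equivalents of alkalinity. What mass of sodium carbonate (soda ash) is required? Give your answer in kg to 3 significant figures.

13.9 kg

Volume: 231,000 US gal × 3.785 L/gal = 874,335 L.
Alkalinity to add: (66 − 51) = 15 mg/L as CaCO₃ × 874,335 L = 13,120 g as CaCO₃.
Equivalents: 13,120 g ÷ 50 g/eq = 262.3 eq.
Each mole of Na₂CO₃ supplies 2 eq, so 262.3 / 2 = 131.2 mol.
Mass: 131.2 mol × 106 g/mol = 13,900 g.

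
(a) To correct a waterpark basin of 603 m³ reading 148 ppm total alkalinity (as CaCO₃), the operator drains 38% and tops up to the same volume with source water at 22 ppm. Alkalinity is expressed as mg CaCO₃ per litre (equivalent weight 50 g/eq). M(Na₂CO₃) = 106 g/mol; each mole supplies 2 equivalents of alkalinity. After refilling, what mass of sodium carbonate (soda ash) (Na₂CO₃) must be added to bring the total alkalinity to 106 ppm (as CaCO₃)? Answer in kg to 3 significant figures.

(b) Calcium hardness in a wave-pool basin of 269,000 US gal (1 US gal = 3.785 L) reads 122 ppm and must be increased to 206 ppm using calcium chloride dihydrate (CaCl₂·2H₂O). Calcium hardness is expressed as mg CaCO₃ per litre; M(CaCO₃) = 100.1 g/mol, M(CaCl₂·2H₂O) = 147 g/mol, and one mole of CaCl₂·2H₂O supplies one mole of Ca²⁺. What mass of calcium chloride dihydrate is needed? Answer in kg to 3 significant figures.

(a) Volume: 603 m³ = 603,000 L.
(a) After draining 38% and refilling: 148 × 0.62 + 22 × 0.38 = 100.12 ppm.
(a) Deficit to target: 106 − 100.12 = 5.88 mg/L.
(a) As CaCO₃: 5.88 mg/L × 603,000 L = 3546 g; ÷ 50 g/eq ÷ 2 = 35.46 mol Na₂CO₃.
(a) Mass: 35.46 × 106 = 3758 g.

(b) Volume: 269,000 US gal × 3.785 L/gal = 1,018,165 L.
(b) Hardness to add: (206 − 122) = 84 mg/L as CaCO₃ × 1,018,165 L = 85,530 g as CaCO₃.
(b) Moles of Ca²⁺ (1 mol Ca²⁺ ≡ 1 mol CaCO₃): 85,530 / 100.1 g/mol = 854.4 mol.
(b) Mass of CaCl₂·2H₂O: 854.4 × 147 = 125,600 g.

(a) 3.76 kg; (b) 126 kg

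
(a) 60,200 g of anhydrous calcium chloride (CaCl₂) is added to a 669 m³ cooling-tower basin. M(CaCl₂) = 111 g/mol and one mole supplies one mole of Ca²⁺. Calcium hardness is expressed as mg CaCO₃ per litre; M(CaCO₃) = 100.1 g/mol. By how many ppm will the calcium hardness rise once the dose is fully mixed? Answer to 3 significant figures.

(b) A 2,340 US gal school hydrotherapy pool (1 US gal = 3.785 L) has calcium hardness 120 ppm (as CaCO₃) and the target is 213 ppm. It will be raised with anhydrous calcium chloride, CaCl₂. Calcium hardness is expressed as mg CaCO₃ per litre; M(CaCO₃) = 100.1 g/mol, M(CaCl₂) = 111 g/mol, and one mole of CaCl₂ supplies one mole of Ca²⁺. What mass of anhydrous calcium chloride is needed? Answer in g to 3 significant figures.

(a) 81.1 ppm; (b) 913 g

(a) Volume: 669 m³ = 669,000 L.
(a) Moles of Ca²⁺: 60,200 g ÷ 111 g/mol = 542.3 mol.
(a) As CaCO₃: 542.3 mol × 100.1 g/mol = 54,290 g.
(a) Rise: 54,290 g / 669,000 L × 1000 = 81.15 mg/L.

(b) Volume: 2,340 US gal × 3.785 L/gal = 8,857 L.
(b) Hardness to add: (213 − 120) = 93 mg/L as CaCO₃ × 8,857 L = 823.7 g as CaCO₃.
(b) Moles of Ca²⁺ (1 mol Ca²⁺ ≡ 1 mol CaCO₃): 823.7 / 100.1 g/mol = 8.229 mol.
(b) Mass of CaCl₂: 8.229 × 111 = 913.4 g.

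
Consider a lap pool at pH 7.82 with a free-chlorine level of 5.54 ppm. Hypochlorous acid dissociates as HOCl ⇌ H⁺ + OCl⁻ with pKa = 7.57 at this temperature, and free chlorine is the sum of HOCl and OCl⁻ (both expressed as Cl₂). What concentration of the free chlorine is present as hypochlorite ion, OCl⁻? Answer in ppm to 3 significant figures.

3.55 ppm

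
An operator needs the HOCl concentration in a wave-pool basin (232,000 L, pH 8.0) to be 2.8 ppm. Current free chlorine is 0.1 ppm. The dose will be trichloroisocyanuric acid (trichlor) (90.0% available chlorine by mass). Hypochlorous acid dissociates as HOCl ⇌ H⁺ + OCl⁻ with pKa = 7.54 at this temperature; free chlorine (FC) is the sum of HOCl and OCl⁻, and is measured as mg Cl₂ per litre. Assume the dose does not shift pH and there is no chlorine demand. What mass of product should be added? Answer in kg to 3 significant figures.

[OCl⁻]/[HOCl] = 10^(pH − pKa) = 10^(8.0 − 7.54) = 2.884; fraction as HOCl = 1/(1 + 2.884) = 0.2575.
Free chlorine required for 2.8 ppm HOCl: 2.8 / 0.2575 = 10.88 ppm.
FC to add: 10.88 − 0.1 = 10.78 mg/L as Cl₂.
Cl₂ equivalent: 10.78 mg/L × 232,000 L = 2500 g.
Product at 90.0% available Cl: 2500 / 0.9 = 2778 g.

2.78 kg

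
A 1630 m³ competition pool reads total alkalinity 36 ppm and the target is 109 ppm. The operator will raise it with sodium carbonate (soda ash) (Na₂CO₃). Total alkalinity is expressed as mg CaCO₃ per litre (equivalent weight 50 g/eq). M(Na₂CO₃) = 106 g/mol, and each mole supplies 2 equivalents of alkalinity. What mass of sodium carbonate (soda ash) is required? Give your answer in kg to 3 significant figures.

126 kg

Volume: 1630 m³ = 1,630,000 L.
Alkalinity to add: (109 − 36) = 73 mg/L as CaCO₃ × 1,630,000 L = 119,000 g as CaCO₃.
Equivalents: 119,000 g ÷ 50 g/eq = 2380 eq.
Each mole of Na₂CO₃ supplies 2 eq, so 2380 / 2 = 1190 mol.
Mass: 1190 mol × 106 g/mol = 126,100 g.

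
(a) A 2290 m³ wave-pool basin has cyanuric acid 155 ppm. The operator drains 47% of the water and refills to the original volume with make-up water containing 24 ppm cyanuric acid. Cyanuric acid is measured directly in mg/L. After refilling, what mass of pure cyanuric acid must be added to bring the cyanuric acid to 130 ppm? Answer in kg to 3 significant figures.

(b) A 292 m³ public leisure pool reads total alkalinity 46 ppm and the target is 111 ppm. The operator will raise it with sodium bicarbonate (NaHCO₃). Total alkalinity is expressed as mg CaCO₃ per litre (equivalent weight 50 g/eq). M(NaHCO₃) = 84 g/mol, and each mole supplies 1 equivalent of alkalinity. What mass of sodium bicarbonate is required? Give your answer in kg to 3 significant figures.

(a) Volume: 2290 m³ = 2,290,000 L.
(a) After draining 47% and refilling: 155 × 0.53 + 24 × 0.47 = 93.43 ppm.
(a) Deficit to target: 130 − 93.43 = 36.57 mg/L.
(a) Mass: 36.57 mg/L × 2,290,000 L = 83,750 g cyanuric acid.

(b) Volume: 292 m³ = 292,000 L.
(b) Alkalinity to add: (111 − 46) = 65 mg/L as CaCO₃ × 292,000 L = 18,980 g as CaCO₃.
(b) Equivalents: 18,980 g ÷ 50 g/eq = 379.6 eq.
(b) NaHCO₃ supplies 1 eq per mole → 379.6 mol.
(b) Mass: 379.6 mol × 84 g/mol = 31,890 g.

(a) 83.7 kg; (b) 31.9 kg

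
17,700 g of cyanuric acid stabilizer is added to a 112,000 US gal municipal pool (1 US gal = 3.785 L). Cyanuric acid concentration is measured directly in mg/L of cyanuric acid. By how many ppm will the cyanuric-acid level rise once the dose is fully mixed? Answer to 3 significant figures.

Volume: 112,000 US gal × 3.785 L/gal = 423,920 L.
Rise: 17,700 g / 423,920 L × 1000 = 41.75 mg/L.

41.8 ppm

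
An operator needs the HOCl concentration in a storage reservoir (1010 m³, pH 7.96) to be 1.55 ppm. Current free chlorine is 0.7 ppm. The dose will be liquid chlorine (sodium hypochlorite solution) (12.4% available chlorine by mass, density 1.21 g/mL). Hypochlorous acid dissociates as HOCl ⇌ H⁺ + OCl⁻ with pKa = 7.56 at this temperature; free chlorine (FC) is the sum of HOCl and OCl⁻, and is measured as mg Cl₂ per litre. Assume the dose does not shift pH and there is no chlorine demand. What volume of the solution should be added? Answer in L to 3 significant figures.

31.9 L

Volume: 1010 m³ = 1,010,000 L.
[OCl⁻]/[HOCl] = 10^(pH − pKa) = 10^(7.96 − 7.56) = 2.512; fraction as HOCl = 1/(1 + 2.512) = 0.2847.
Free chlorine required for 1.55 ppm HOCl: 1.55 / 0.2847 = 5.443 ppm.
FC to add: 5.443 − 0.7 = 4.743 mg/L as Cl₂.
Cl₂ equivalent: 4.743 mg/L × 1,010,000 L = 4791 g.
Product at 12.4% available Cl: 4791 / 0.124 = 38,640 g.
Volume: 38,640 g ÷ 1.21 g/mL = 31,930 mL.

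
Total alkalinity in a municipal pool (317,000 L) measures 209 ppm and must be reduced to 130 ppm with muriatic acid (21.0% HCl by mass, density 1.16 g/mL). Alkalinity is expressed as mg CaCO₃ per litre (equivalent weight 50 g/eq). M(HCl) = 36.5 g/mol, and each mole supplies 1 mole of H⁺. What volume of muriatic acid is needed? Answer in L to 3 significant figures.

75.0 L

Alkalinity to neutralize: (209 − 130) = 79 mg/L as CaCO₃ × 317,000 L = 25,040 g as CaCO₃.
Equivalents of H⁺ required: 25,040 ÷ 50 g/eq = 500.9 eq = 500.9 mol HCl.
Mass of HCl: 500.9 × 36.5 = 18,280 g.
Mass of 21.0% solution: 18,280 / 0.21 = 87,050 g.
Volume: 87,050 g ÷ 1.16 g/mL = 75,050 mL.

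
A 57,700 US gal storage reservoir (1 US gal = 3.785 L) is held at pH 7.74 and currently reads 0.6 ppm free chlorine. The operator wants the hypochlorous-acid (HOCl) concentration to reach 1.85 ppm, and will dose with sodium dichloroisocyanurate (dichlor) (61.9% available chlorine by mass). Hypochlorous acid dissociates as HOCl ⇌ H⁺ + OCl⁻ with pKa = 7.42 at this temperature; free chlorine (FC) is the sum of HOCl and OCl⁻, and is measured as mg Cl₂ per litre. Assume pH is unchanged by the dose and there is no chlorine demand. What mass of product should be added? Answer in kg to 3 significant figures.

Volume: 57,700 US gal × 3.785 L/gal = 218,394 L.
[OCl⁻]/[HOCl] = 10^(pH − pKa) = 10^(7.74 − 7.42) = 2.089; fraction as HOCl = 1/(1 + 2.089) = 0.3237.
Free chlorine required for 1.85 ppm HOCl: 1.85 / 0.3237 = 5.715 ppm.
FC to add: 5.715 − 0.6 = 5.115 mg/L as Cl₂.
Cl₂ equivalent: 5.115 mg/L × 218,394 L = 1117 g.
Product at 61.9% available Cl: 1117 / 0.619 = 1805 g.

1.80 kg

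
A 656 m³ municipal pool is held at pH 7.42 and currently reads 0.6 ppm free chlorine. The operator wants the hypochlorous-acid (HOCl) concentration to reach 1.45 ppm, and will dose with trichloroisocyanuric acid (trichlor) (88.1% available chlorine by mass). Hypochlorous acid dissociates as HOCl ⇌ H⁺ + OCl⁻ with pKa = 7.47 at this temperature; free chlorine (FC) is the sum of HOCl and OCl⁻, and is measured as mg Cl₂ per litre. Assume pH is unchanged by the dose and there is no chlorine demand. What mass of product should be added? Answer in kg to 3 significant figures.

1.60 kg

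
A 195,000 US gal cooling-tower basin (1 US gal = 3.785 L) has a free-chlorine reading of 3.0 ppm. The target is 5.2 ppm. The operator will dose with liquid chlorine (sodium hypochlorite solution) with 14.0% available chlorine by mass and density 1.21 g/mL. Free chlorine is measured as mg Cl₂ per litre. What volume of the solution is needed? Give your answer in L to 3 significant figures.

9.59 L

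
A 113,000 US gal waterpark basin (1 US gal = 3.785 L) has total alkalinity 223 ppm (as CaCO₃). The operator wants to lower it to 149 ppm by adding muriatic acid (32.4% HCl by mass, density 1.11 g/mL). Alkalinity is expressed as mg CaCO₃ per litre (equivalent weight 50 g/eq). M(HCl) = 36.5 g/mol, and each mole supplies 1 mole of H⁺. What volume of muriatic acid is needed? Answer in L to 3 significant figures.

Volume: 113,000 US gal × 3.785 L/gal = 427,705 L.
Alkalinity to neutralize: (223 − 149) = 74 mg/L as CaCO₃ × 427,705 L = 31,650 g as CaCO₃.
Equivalents of H⁺ required: 31,650 ÷ 50 g/eq = 633 eq = 633 mol HCl.
Mass of HCl: 633 × 36.5 = 23,100 g.
Mass of 32.4% solution: 23,100 / 0.324 = 71,310 g.
Volume: 71,310 g ÷ 1.11 g/mL = 64,240 mL.

64.2 L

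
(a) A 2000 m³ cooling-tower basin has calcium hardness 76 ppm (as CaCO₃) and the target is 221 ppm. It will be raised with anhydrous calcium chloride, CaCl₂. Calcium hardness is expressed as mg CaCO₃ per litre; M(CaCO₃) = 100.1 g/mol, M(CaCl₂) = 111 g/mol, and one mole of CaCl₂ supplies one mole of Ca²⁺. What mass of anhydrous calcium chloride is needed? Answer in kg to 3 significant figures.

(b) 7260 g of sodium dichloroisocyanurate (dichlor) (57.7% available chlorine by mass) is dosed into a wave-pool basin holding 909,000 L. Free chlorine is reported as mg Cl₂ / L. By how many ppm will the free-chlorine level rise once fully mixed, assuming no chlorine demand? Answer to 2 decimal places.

(a) Volume: 2000 m³ = 2,000,000 L.
(a) Hardness to add: (221 − 76) = 145 mg/L as CaCO₃ × 2,000,000 L = 290,000 g as CaCO₃.
(a) Moles of Ca²⁺ (1 mol Ca²⁺ ≡ 1 mol CaCO₃): 290,000 / 100.1 g/mol = 2897 mol.
(a) Mass of CaCl₂: 2897 × 111 = 321,600 g.

(b) Available chlorine delivered: 7260 g × 0.577 = 4189 g as Cl₂.
(b) Concentration rise: 4189 g / 909,000 L = 4.608 mg/L = 4.61 ppm.

(a) 322 kg; (b) 4.61 ppm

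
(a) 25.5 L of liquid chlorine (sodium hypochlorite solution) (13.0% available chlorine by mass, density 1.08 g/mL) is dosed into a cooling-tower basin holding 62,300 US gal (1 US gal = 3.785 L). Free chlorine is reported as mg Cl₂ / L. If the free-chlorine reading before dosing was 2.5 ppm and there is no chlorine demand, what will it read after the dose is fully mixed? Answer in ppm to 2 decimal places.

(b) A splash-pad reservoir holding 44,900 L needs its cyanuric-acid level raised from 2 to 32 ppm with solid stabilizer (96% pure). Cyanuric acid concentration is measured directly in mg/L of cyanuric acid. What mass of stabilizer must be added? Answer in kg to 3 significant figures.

(a) Volume: 62,300 US gal × 3.785 L/gal = 235,806 L.
(a) Mass of solution: 25.5 L × 1000 mL/L × 1.08 g/mL = 27,540 g.
(a) Available chlorine delivered: 27,540 g × 0.13 = 3580 g as Cl₂.
(a) Concentration rise: 3580 g / 235,806 L = 15.18 mg/L = 15.18 ppm.
(a) Final FC: 2.5 + 15.18 = 17.68 ppm.

(b) CYA to add: (32 − 2) = 30 mg/L × 44,900 L = 1347 g cyanuric acid.
(b) At 96% purity: 1347 / 0.96 = 1403 g product.

(a) 17.68 ppm; (b) 1.40 kg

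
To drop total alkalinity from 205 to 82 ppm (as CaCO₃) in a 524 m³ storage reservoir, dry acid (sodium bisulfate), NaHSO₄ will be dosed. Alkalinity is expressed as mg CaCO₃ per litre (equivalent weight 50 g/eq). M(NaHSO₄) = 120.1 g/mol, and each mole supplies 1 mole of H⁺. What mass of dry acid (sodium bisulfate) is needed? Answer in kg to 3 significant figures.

Volume: 524 m³ = 524,000 L.
Alkalinity to neutralize: (205 − 82) = 123 mg/L as CaCO₃ × 524,000 L = 64,450 g as CaCO₃.
Equivalents of H⁺ required: 64,450 ÷ 50 g/eq = 1289 eq = 1289 mol NaHSO₄.
Mass of NaHSO₄: 1289 × 120.1 = 154,800 g.

155 kg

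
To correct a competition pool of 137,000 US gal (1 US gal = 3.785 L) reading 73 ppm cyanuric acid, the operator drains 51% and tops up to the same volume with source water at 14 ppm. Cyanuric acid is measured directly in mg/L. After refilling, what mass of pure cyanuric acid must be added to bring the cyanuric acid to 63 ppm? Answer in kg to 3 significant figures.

10.4 kg

Volume: 137,000 US gal × 3.785 L/gal = 518,545 L.
After draining 51% and refilling: 73 × 0.49 + 14 × 0.51 = 42.91 ppm.
Deficit to target: 63 − 42.91 = 20.09 mg/L.
Mass: 20.09 mg/L × 518,545 L = 10,420 g cyanuric acid.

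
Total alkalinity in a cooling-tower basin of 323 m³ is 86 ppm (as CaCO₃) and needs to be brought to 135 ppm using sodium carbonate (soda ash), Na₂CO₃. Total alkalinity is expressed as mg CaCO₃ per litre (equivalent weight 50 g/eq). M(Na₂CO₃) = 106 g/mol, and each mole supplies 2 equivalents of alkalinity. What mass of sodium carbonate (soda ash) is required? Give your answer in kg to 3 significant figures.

Volume: 323 m³ = 323,000 L.
Alkalinity to add: (135 − 86) = 49 mg/L as CaCO₃ × 323,000 L = 15,830 g as CaCO₃.
Equivalents: 15,830 g ÷ 50 g/eq = 316.5 eq.
Each mole of Na₂CO₃ supplies 2 eq, so 316.5 / 2 = 158.3 mol.
Mass: 158.3 mol × 106 g/mol = 16,780 g.

16.8 kg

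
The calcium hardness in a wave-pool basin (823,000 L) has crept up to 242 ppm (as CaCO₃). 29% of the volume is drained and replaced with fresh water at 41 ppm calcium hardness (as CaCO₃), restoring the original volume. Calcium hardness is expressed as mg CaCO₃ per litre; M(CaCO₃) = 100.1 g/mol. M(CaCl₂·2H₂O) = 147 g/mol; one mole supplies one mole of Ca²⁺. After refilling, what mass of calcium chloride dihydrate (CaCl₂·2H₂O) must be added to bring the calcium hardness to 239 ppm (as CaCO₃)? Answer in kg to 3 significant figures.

66.8 kg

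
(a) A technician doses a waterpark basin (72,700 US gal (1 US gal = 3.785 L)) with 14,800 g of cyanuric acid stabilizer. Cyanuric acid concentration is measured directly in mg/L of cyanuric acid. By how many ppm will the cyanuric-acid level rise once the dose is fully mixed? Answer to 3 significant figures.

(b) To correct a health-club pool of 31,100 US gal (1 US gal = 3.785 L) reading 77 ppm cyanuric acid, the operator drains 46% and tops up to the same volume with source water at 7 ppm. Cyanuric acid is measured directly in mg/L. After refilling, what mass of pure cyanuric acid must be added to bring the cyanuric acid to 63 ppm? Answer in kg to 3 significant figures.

(a) 53.8 ppm; (b) 2.14 kg

(a) Volume: 72,700 US gal × 3.785 L/gal = 275,170 L.
(a) Rise: 14,800 g / 275,170 L × 1000 = 53.79 mg/L.

(b) Volume: 31,100 US gal × 3.785 L/gal = 117,714 L.
(b) After draining 46% and refilling: 77 × 0.54 + 7 × 0.46 = 44.8 ppm.
(b) Deficit to target: 63 − 44.8 = 18.2 mg/L.
(b) Mass: 18.2 mg/L × 117,714 L = 2142 g cyanuric acid.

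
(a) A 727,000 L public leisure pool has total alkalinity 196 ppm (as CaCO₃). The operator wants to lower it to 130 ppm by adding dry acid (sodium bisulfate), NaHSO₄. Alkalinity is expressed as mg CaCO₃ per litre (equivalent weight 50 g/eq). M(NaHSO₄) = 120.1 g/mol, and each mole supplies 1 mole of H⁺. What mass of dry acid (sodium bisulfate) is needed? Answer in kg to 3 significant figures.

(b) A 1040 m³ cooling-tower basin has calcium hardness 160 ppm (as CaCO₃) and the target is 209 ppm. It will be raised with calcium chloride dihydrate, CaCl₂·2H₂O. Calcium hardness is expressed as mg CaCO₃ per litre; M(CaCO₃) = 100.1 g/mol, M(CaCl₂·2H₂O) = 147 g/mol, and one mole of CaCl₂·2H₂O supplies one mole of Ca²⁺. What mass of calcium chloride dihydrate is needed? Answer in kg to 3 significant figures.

(a) 115 kg; (b) 74.8 kg

(a) Alkalinity to neutralize: (196 − 130) = 66 mg/L as CaCO₃ × 727,000 L = 47,980 g as CaCO₃.
(a) Equivalents of H⁺ required: 47,980 ÷ 50 g/eq = 959.6 eq = 959.6 mol NaHSO₄.
(a) Mass of NaHSO₄: 959.6 × 120.1 = 115,300 g.

(b) Volume: 1040 m³ = 1,040,000 L.
(b) Hardness to add: (209 − 160) = 49 mg/L as CaCO₃ × 1,040,000 L = 50,960 g as CaCO₃.
(b) Moles of Ca²⁺ (1 mol Ca²⁺ ≡ 1 mol CaCO₃): 50,960 / 100.1 g/mol = 509.1 mol.
(b) Mass of CaCl₂·2H₂O: 509.1 × 147 = 74,840 g.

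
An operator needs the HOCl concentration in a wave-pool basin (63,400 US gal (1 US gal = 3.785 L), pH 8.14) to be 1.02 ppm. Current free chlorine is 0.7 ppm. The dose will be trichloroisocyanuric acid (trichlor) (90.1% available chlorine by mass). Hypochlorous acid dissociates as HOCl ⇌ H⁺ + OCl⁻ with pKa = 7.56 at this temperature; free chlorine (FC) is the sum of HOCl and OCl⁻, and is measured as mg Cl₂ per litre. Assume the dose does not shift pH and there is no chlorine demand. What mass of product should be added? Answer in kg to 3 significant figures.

1.12 kg

Volume: 63,400 US gal × 3.785 L/gal = 239,969 L.
[OCl⁻]/[HOCl] = 10^(pH − pKa) = 10^(8.14 − 7.56) = 3.802; fraction as HOCl = 1/(1 + 3.802) = 0.2083.
Free chlorine required for 1.02 ppm HOCl: 1.02 / 0.2083 = 4.898 ppm.
FC to add: 4.898 − 0.7 = 4.198 mg/L as Cl₂.
Cl₂ equivalent: 4.198 mg/L × 239,969 L = 1007 g.
Product at 90.1% available Cl: 1007 / 0.901 = 1118 g.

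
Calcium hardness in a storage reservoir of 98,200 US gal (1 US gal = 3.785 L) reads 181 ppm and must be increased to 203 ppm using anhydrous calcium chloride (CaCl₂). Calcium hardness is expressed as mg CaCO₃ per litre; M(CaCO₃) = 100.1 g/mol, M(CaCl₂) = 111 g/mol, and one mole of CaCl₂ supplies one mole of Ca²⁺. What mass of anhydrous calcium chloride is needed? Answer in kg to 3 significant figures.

9.07 kg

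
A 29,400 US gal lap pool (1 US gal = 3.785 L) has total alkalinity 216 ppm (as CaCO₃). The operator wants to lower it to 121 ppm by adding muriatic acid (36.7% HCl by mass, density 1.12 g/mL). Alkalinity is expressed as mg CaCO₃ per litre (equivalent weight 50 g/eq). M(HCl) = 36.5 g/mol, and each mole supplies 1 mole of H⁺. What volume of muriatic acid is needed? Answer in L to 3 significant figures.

Volume: 29,400 US gal × 3.785 L/gal = 111,279 L.
Alkalinity to neutralize: (216 − 121) = 95 mg/L as CaCO₃ × 111,279 L = 10,570 g as CaCO₃.
Equivalents of H⁺ required: 10,570 ÷ 50 g/eq = 211.4 eq = 211.4 mol HCl.
Mass of HCl: 211.4 × 36.5 = 7717 g.
Mass of 36.7% solution: 7717 / 0.367 = 21,030 g.
Volume: 21,030 g ÷ 1.12 g/mL = 18,770 mL.

18.8 L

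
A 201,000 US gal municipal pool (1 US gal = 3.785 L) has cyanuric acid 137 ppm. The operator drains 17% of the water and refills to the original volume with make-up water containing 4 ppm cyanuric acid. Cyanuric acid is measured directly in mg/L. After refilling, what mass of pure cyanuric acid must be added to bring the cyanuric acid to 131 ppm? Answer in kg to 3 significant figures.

12.6 kg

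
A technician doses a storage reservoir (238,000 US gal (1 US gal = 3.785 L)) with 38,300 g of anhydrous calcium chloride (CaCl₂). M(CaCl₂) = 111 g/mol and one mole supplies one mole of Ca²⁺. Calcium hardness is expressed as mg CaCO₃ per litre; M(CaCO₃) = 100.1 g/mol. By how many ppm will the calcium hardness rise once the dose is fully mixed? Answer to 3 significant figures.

38.3 ppm

Volume: 238,000 US gal × 3.785 L/gal = 900,830 L.
Moles of Ca²⁺: 38,300 g ÷ 111 g/mol = 345 mol.
As CaCO₃: 345 mol × 100.1 g/mol = 34,540 g.
Rise: 34,540 g / 900,830 L × 1000 = 38.34 mg/L.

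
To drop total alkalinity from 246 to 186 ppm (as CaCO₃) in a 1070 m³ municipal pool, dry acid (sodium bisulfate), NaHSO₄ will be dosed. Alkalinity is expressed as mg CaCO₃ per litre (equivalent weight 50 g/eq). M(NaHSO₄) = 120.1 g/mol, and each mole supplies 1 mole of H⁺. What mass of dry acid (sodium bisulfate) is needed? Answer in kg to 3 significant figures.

154 kg

Volume: 1070 m³ = 1,070,000 L.
Alkalinity to neutralize: (246 − 186) = 60 mg/L as CaCO₃ × 1,070,000 L = 64,200 g as CaCO₃.
Equivalents of H⁺ required: 64,200 ÷ 50 g/eq = 1284 eq = 1284 mol NaHSO₄.
Mass of NaHSO₄: 1284 × 120.1 = 154,200 g.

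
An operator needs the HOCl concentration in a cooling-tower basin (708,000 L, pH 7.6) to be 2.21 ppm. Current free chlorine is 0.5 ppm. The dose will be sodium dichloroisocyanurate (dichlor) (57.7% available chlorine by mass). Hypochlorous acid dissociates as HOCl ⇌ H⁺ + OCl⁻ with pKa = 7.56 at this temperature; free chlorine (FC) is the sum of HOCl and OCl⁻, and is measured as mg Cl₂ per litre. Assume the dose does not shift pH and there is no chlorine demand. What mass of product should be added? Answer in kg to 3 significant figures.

[OCl⁻]/[HOCl] = 10^(pH − pKa) = 10^(7.6 − 7.56) = 1.096; fraction as HOCl = 1/(1 + 1.096) = 0.477.
Free chlorine required for 2.21 ppm HOCl: 2.21 / 0.477 = 4.633 ppm.
FC to add: 4.633 − 0.5 = 4.133 mg/L as Cl₂.
Cl₂ equivalent: 4.133 mg/L × 708,000 L = 2926 g.
Product at 57.7% available Cl: 2926 / 0.577 = 5072 g.

5.07 kg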